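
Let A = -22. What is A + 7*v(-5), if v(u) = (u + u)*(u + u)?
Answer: 678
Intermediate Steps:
v(u) = 4*u**2 (v(u) = (2*u)*(2*u) = 4*u**2)
A + 7*v(-5) = -22 + 7*(4*(-5)**2) = -22 + 7*(4*25) = -22 + 7*100 = -22 + 700 = 678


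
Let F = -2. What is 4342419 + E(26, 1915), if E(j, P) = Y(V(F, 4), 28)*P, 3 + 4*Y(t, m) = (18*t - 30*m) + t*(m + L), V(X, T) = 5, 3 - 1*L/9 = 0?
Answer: 8227153/2 ≈ 4.1136e+6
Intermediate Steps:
L = 27 (L = 27 - 9*0 = 27 + 0 = 27)
Y(t, m) = -¾ - 15*m/2 + 9*t/2 + t*(27 + m)/4 (Y(t, m) = -¾ + ((18*t - 30*m) + t*(m + 27))/4 = -¾ + ((-30*m + 18*t) + t*(27 + m))/4 = -¾ + (-30*m + 18*t + t*(27 + m))/4 = -¾ + (-15*m/2 + 9*t/2 + t*(27 + m)/4) = -¾ - 15*m/2 + 9*t/2 + t*(27 + m)/4)
E(j, P) = -239*P/2 (E(j, P) = (-¾ - 15/2*28 + (45/4)*5 + (¼)*28*5)*P = (-¾ - 210 + 225/4 + 35)*P = -239*P/2)
4342419 + E(26, 1915) = 4342419 - 239/2*1915 = 4342419 - 457685/2 = 8227153/2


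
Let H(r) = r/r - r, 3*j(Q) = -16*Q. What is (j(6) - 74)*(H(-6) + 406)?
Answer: -43778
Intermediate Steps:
j(Q) = -16*Q/3 (j(Q) = (-16*Q)/3 = -16*Q/3)
H(r) = 1 - r
(j(6) - 74)*(H(-6) + 406) = (-16/3*6 - 74)*((1 - 1*(-6)) + 406) = (-32 - 74)*((1 + 6) + 406) = -106*(7 + 406) = -106*413 = -43778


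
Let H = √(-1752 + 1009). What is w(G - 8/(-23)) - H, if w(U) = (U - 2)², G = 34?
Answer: 553536/529 - I*√743 ≈ 1046.4 - 27.258*I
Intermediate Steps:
w(U) = (-2 + U)²
H = I*√743 (H = √(-743) = I*√743 ≈ 27.258*I)
w(G - 8/(-23)) - H = (-2 + (34 - 8/(-23)))² - I*√743 = (-2 + (34 - 8*(-1/23)))² - I*√743 = (-2 + (34 + 8/23))² - I*√743 = (-2 + 790/23)² - I*√743 = (744/23)² - I*√743 = 553536/529 - I*√743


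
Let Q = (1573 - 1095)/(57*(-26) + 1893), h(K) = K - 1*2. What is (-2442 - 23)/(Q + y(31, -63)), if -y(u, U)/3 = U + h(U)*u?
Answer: -1013115/2562652 ≈ -0.39534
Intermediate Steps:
h(K) = -2 + K (h(K) = K - 2 = -2 + K)
y(u, U) = -3*U - 3*u*(-2 + U) (y(u, U) = -3*(U + (-2 + U)*u) = -3*(U + u*(-2 + U)) = -3*U - 3*u*(-2 + U))
Q = 478/411 (Q = 478/(-1482 + 1893) = 478/411 ≈ 1.1630)
(-2442 - 23)/(Q + y(31, -63)) = (-2442 - 23)/(478/411 + (-3*(-63) - 3*31*(-2 - 63))) = -2465/(478/411 + (189 - 3*31*(-65))) = -2465/(478/411 + (189 + 6045)) = -2465/(478/411 + 6234) = -2465/2562652/411 = -2465*411/2562652 = -1013115/2562652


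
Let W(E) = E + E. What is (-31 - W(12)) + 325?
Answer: 270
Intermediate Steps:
W(E) = 2*E
(-31 - W(12)) + 325 = (-31 - 2*12) + 325 = (-31 - 1*24) + 325 = (-31 - 24) + 325 = -55 + 325 = 270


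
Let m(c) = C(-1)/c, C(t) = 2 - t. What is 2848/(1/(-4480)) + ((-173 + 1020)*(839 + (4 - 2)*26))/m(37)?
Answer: -3451357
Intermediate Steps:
m(c) = 3/c (m(c) = (2 - 1*(-1))/c = (2 + 1)/c = 3/c)
2848/(1/(-4480)) + ((-173 + 1020)*(839 + (4 - 2)*26))/m(37) = 2848/(1/(-4480)) + ((-173 + 1020)*(839 + (4 - 2)*26))/((3/37)) = 2848/(-1/4480) + (847*(839 + 2*26))/((3*(1/37))) = 2848*(-4480) + (847*(839 + 52))/(3/37) = -12759040 + (847*891)*(37/3) = -12759040 + 754677*(37/3) = -12759040 + 9307683 = -3451357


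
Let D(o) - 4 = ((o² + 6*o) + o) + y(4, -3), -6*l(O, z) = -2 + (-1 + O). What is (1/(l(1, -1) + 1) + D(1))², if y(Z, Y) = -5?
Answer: 961/16 ≈ 60.063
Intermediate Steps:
l(O, z) = ½ - O/6 (l(O, z) = -(-2 + (-1 + O))/6 = -(-3 + O)/6 = ½ - O/6)
D(o) = -1 + o² + 7*o (D(o) = 4 + (((o² + 6*o) + o) - 5) = 4 + ((o² + 7*o) - 5) = 4 + (-5 + o² + 7*o) = -1 + o² + 7*o)
(1/(l(1, -1) + 1) + D(1))² = (1/((½ - ⅙*1) + 1) + (-1 + 1² + 7*1))² = (1/((½ - ⅙) + 1) + (-1 + 1 + 7))² = (1/(⅓ + 1) + 7)² = (1/(4/3) + 7)² = (¾ + 7)² = (31/4)² = 961/16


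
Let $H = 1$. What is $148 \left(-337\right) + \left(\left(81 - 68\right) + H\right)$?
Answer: $-49862$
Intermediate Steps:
$148 \left(-337\right) + \left(\left(81 - 68\right) + H\right) = 148 \left(-337\right) + \left(\left(81 - 68\right) + 1\right) = -49876 + \left(13 + 1\right) = -49876 + 14 = -49862$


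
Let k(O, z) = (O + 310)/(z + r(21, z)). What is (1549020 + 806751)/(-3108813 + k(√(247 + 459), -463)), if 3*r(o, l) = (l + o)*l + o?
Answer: -16812640362368607022244/22186942128898838688039 - 79812736223*√706/22186942128898838688039 ≈ -0.75777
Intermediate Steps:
r(o, l) = o/3 + l*(l + o)/3 (r(o, l) = ((l + o)*l + o)/3 = (l*(l + o) + o)/3 = (o + l*(l + o))/3 = o/3 + l*(l + o)/3)
k(O, z) = (310 + O)/(7 + 8*z + z²/3) (k(O, z) = (O + 310)/(z + ((⅓)*21 + z²/3 + (⅓)*z*21)) = (310 + O)/(z + (7 + z²/3 + 7*z)) = (310 + O)/(z + (7 + 7*z + z²/3)) = (310 + O)/(7 + 8*z + z²/3))
(1549020 + 806751)/(-3108813 + k(√(247 + 459), -463)) = (1549020 + 806751)/(-3108813 + 3*(310 + √(247 + 459))/(21 + (-463)² + 24*(-463))) = 2355771/(-3108813 + 3*(310 + √706)/(21 + 214369 - 11112)) = 2355771/(-3108813 + 3*(310 + √706)/203278) = 2355771/(-3108813 + 3*(1/203278)*(310 + √706)) = 2355771/(-3108813 + (465/101639 + 3*√706/203278)) = 2355771/(-315976644042/101639 + 3*√706/203278)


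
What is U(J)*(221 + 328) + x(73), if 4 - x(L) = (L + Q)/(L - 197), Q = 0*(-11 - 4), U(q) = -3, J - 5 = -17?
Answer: -203659/124 ≈ -1642.4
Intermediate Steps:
J = -12 (J = 5 - 17 = -12)
Q = 0 (Q = 0*(-15) = 0)
x(L) = 4 - L/(-197 + L) (x(L) = 4 - (L + 0)/(L - 197) = 4 - L/(-197 + L))
U(J)*(221 + 328) + x(73) = -3*(221 + 328) + (-788 + 3*73)/(-197 + 73) = -3*549 + (-788 + 219)/(-124) = -1647 - 1/124*(-569) = -1647 + 569/124 = -203659/124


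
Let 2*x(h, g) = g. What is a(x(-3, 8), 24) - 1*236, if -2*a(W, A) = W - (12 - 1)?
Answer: -465/2 ≈ -232.50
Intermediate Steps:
x(h, g) = g/2
a(W, A) = 11/2 - W/2 (a(W, A) = -(W - (12 - 1))/2 = -(W - 1*11)/2 = -(W - 11)/2 = -(-11 + W)/2 = 11/2 - W/2)
a(x(-3, 8), 24) - 1*236 = (11/2 - 8/4) - 1*236 = (11/2 - ½*4) - 236 = (11/2 - 2) - 236 = 7/2 - 236 = -465/2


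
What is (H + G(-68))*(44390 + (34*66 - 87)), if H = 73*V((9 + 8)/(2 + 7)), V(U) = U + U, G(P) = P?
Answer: 87042890/9 ≈ 9.6714e+6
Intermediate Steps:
V(U) = 2*U
H = 2482/9 (H = 73*(2*((9 + 8)/(2 + 7))) = 73*(2*(17/9)) = 73*(34/9) = 2482/9 ≈ 275.78)
(H + G(-68))*(44390 + (34*66 - 87)) = (2482/9 - 68)*(44390 + (34*66 - 87)) = 1870*(44390 + (2244 - 87))/9 = 1870*(44390 + 2157)/9 = (1870/9)*46547 = 87042890/9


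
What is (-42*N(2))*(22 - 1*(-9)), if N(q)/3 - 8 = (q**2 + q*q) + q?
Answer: -70308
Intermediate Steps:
N(q) = 24 + 3*q + 6*q**2 (N(q) = 24 + 3*((q**2 + q*q) + q) = 24 + 3*((q**2 + q**2) + q) = 24 + 3*(2*q**2 + q) = 24 + 3*(q + 2*q**2) = 24 + (3*q + 6*q**2) = 24 + 3*q + 6*q**2)
(-42*N(2))*(22 - 1*(-9)) = (-42*(24 + 3*2 + 6*2**2))*(22 - 1*(-9)) = (-42*(24 + 6 + 6*4))*(22 + 9) = -42*(24 + 6 + 24)*31 = -42*54*31 = -2268*31 = -70308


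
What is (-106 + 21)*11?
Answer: -935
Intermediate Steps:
(-106 + 21)*11 = -85*11 = -935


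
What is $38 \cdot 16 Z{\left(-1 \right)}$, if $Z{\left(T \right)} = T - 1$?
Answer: $-1216$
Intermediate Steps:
$Z{\left(T \right)} = -1 + T$
$38 \cdot 16 Z{\left(-1 \right)} = 38 \cdot 16 \left(-1 - 1\right) = 608 \left(-2\right) = -1216$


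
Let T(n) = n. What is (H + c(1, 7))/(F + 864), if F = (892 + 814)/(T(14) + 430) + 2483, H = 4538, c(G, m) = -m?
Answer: 1005882/743887 ≈ 1.3522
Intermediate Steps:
F = 552079/222 (F = (892 + 814)/(14 + 430) + 2483 = 1706/444 + 2483 = 1706*(1/444) + 2483 = 853/222 + 2483 = 552079/222 ≈ 2486.8)
(H + c(1, 7))/(F + 864) = (4538 - 1*7)/(552079/222 + 864) = (4538 - 7)/(743887/222) = 4531*(222/743887) = 1005882/743887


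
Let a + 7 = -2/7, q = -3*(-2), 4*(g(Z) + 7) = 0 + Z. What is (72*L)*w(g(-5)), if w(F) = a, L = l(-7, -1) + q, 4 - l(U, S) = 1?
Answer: -33048/7 ≈ -4721.1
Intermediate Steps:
l(U, S) = 3 (l(U, S) = 4 - 1*1 = 4 - 1 = 3)
g(Z) = -7 + Z/4 (g(Z) = -7 + (0 + Z)/4 = -7 + Z/4)
q = 6
L = 9 (L = 3 + 6 = 9)
a = -51/7 (a = -7 - 2/7 = -51/7 ≈ -7.2857)
w(F) = -51/7
(72*L)*w(g(-5)) = (72*9)*(-51/7) = 648*(-51/7) = -33048/7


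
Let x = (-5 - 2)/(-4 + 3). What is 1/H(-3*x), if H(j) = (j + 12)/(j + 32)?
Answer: -11/9 ≈ -1.2222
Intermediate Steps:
x = 7 (x = -7/(-1) = -7*(-1) = 7)
H(j) = (12 + j)/(32 + j)
1/H(-3*x) = 1/((12 - 3*7)/(32 - 3*7)) = 1/((12 - 21)/(32 - 21)) = 1/(-9/11) = -11/9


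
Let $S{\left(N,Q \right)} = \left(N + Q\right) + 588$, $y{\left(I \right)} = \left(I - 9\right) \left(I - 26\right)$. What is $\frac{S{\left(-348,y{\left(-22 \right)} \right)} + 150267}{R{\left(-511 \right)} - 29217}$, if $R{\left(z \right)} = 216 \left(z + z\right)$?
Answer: $- \frac{50665}{83323} \approx -0.60806$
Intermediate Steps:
$y{\left(I \right)} = \left(-26 + I\right) \left(-9 + I\right)$ ($y{\left(I \right)} = \left(-9 + I\right) \left(-26 + I\right) = \left(-26 + I\right) \left(-9 + I\right)$)
$S{\left(N,Q \right)} = 588 + N + Q$
$R{\left(z \right)} = 432 z$ ($R{\left(z \right)} = 216 \cdot 2 z = 432 z$)
$\frac{S{\left(-348,y{\left(-22 \right)} \right)} + 150267}{R{\left(-511 \right)} - 29217} = \frac{\left(588 - 348 + \left(234 + \left(-22\right)^{2} - -770\right)\right) + 150267}{432 \left(-511\right) - 29217} = \frac{\left(588 - 348 + \left(234 + 484 + 770\right)\right) + 150267}{-220752 - 29217} = \frac{\left(588 - 348 + 1488\right) + 150267}{-249969} = \left(1728 + 150267\right) \left(- \frac{1}{249969}\right) = 151995 \left(- \frac{1}{249969}\right) = - \frac{50665}{83323}$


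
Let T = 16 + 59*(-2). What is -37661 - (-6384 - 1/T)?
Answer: -3190255/102 ≈ -31277.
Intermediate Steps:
T = -102 (T = 16 - 118 = -102)
-37661 - (-6384 - 1/T) = -37661 - (-6384 - 1/(-102)) = -37661 - (-6384 - 1*(-1/102)) = -37661 - (-6384 + 1/102) = -37661 - 1*(-651167/102) = -37661 + 651167/102 = -3190255/102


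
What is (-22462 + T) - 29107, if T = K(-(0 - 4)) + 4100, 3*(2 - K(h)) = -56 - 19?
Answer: -47442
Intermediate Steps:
K(h) = 27 (K(h) = 2 - (-56 - 19)/3 = 2 - 1/3*(-75) = 2 + 25 = 27)
T = 4127 (T = 27 + 4100 = 4127)
(-22462 + T) - 29107 = (-22462 + 4127) - 29107 = -18335 - 29107 = -47442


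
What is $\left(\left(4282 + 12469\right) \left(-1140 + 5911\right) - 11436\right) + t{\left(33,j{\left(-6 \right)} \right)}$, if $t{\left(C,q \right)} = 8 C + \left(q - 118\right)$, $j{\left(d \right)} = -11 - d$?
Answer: $79907726$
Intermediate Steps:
$t{\left(C,q \right)} = -118 + q + 8 C$ ($t{\left(C,q \right)} = 8 C + \left(-118 + q\right) = -118 + q + 8 C$)
$\left(\left(4282 + 12469\right) \left(-1140 + 5911\right) - 11436\right) + t{\left(33,j{\left(-6 \right)} \right)} = \left(\left(4282 + 12469\right) \left(-1140 + 5911\right) - 11436\right) - -141 = \left(16751 \cdot 4771 - 11436\right) + \left(-118 + \left(-11 + 6\right) + 264\right) = \left(79919021 - 11436\right) - -141 = 79907585 + 141 = 79907726$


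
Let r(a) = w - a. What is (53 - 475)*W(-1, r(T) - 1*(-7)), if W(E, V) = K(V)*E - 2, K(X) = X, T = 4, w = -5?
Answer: 0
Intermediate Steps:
r(a) = -5 - a
W(E, V) = -2 + E*V (W(E, V) = V*E - 2 = E*V - 2 = -2 + E*V)
(53 - 475)*W(-1, r(T) - 1*(-7)) = (53 - 475)*(-2 - ((-5 - 1*4) - 1*(-7))) = -422*(-2 - ((-5 - 4) + 7)) = -422*(-2 - (-9 + 7)) = -422*(-2 - 1*(-2)) = -422*(-2 + 2) = -422*0 = 0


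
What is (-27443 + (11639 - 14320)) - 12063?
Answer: -42187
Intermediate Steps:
(-27443 + (11639 - 14320)) - 12063 = (-27443 - 2681) - 12063 = -30124 - 12063 = -42187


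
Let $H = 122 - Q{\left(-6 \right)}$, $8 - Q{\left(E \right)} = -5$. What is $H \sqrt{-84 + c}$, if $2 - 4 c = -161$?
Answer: $\frac{109 i \sqrt{173}}{2} \approx 716.84 i$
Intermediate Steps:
$c = \frac{163}{4}$ ($c = \frac{1}{2} - - \frac{161}{4} = \frac{1}{2} + \frac{161}{4} = \frac{163}{4} \approx 40.75$)
$Q{\left(E \right)} = 13$ ($Q{\left(E \right)} = 8 - -5 = 8 + 5 = 13$)
$H = 109$ ($H = 122 - 13 = 109$)
$H \sqrt{-84 + c} = 109 \sqrt{-84 + \frac{163}{4}} = 109 \sqrt{- \frac{173}{4}} = 109 \frac{i \sqrt{173}}{2} = \frac{109 i \sqrt{173}}{2}$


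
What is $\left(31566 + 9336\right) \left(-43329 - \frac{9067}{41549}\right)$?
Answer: $- \frac{73635285210576}{41549} \approx -1.7723 \cdot 10^{9}$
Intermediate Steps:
$\left(31566 + 9336\right) \left(-43329 - \frac{9067}{41549}\right) = 40902 \left(-43329 - \frac{9067}{41549}\right) = 40902 \left(- \frac{1800285688}{41549}\right) = - \frac{73635285210576}{41549}$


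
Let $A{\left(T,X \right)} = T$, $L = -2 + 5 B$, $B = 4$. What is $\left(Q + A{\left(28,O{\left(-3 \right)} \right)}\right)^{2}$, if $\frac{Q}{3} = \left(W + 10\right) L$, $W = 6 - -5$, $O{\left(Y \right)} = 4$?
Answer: $1350244$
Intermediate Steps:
$L = 18$ ($L = -2 + 5 \cdot 4 = -2 + 20 = 18$)
$W = 11$ ($W = 6 + 5 = 11$)
$Q = 1134$ ($Q = 3 \left(11 + 10\right) 18 = 3 \cdot 21 \cdot 18 = 3 \cdot 378 = 1134$)
$\left(Q + A{\left(28,O{\left(-3 \right)} \right)}\right)^{2} = \left(1134 + 28\right)^{2} = 1162^{2} = 1350244$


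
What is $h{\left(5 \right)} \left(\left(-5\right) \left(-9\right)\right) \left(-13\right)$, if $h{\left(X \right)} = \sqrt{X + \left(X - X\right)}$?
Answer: $- 585 \sqrt{5} \approx -1308.1$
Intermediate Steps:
$h{\left(X \right)} = \sqrt{X}$ ($h{\left(X \right)} = \sqrt{X + 0} = \sqrt{X}$)
$h{\left(5 \right)} \left(\left(-5\right) \left(-9\right)\right) \left(-13\right) = \sqrt{5} \left(\left(-5\right) \left(-9\right)\right) \left(-13\right) = \sqrt{5} \cdot 45 \left(-13\right) = 45 \sqrt{5} \left(-13\right) = - 585 \sqrt{5}$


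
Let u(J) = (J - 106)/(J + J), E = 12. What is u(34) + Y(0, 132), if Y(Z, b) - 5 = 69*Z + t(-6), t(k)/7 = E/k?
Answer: -171/17 ≈ -10.059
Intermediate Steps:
t(k) = 84/k (t(k) = 7*(12/k) = 84/k)
u(J) = (-106 + J)/(2*J) (u(J) = (-106 + J)/((2*J)) = (-106 + J)*(1/(2*J)) = (-106 + J)/(2*J))
Y(Z, b) = -9 + 69*Z (Y(Z, b) = 5 + (69*Z + 84/(-6)) = 5 + (69*Z + 84*(-⅙)) = 5 + (69*Z - 14) = 5 + (-14 + 69*Z) = -9 + 69*Z)
u(34) + Y(0, 132) = (½)*(-106 + 34)/34 + (-9 + 69*0) = (½)*(1/34)*(-72) + (-9 + 0) = -18/17 - 9 = -171/17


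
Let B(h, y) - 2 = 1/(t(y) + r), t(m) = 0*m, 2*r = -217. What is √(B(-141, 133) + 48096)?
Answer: 12*√15728377/217 ≈ 219.31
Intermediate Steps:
r = -217/2 (r = (½)*(-217) = -217/2 ≈ -108.50)
t(m) = 0
B(h, y) = 432/217 (B(h, y) = 2 + 1/(0 - 217/2) = 2 + 1/(-217/2) = 2 - 2/217 = 432/217)
√(B(-141, 133) + 48096) = √(432/217 + 48096) = √(10437264/217) = 12*√15728377/217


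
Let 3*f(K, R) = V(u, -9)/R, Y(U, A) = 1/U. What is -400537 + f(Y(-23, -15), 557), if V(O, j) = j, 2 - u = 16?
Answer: -223099112/557 ≈ -4.0054e+5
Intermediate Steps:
u = -14 (u = 2 - 1*16 = 2 - 16 = -14)
f(K, R) = -3/R (f(K, R) = (-9/R)/3 = -3/R)
-400537 + f(Y(-23, -15), 557) = -400537 - 3/557 = -223099112/557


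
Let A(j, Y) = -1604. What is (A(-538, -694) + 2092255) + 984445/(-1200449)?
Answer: 2509718917854/1200449 ≈ 2.0907e+6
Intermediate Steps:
(A(-538, -694) + 2092255) + 984445/(-1200449) = (-1604 + 2092255) + 984445/(-1200449) = 2090651 + 984445*(-1/1200449) = 2090651 - 984445/1200449 = 2509718917854/1200449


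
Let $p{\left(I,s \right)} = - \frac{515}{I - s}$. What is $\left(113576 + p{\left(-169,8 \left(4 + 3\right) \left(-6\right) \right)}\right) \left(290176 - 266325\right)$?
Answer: $\frac{452374213127}{167} \approx 2.7088 \cdot 10^{9}$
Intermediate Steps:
$\left(113576 + p{\left(-169,8 \left(4 + 3\right) \left(-6\right) \right)}\right) \left(290176 - 266325\right) = \left(113576 + \frac{515}{8 \left(4 + 3\right) \left(-6\right) - -169}\right) \left(290176 - 266325\right) = \left(113576 + \frac{515}{8 \cdot 7 \left(-6\right) + 169}\right) 23851 = \left(113576 + \frac{515}{56 \left(-6\right) + 169}\right) 23851 = \left(113576 + \frac{515}{-336 + 169}\right) 23851 = \left(113576 + \frac{515}{-167}\right) 23851 = \left(113576 + 515 \left(- \frac{1}{167}\right)\right) 23851 = \left(113576 - \frac{515}{167}\right) 23851 = \frac{18966677}{167} \cdot 23851 = \frac{452374213127}{167}$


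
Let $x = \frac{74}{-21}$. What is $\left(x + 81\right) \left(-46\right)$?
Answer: $- \frac{74842}{21} \approx -3563.9$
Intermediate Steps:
$x = - \frac{74}{21}$ ($x = 74 \left(- \frac{1}{21}\right) = - \frac{74}{21} \approx -3.5238$)
$\left(x + 81\right) \left(-46\right) = \left(- \frac{74}{21} + 81\right) \left(-46\right) = \frac{1627}{21} \left(-46\right) = - \frac{74842}{21}$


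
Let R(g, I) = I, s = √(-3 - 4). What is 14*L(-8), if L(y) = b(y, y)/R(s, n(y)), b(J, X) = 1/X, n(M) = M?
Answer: 7/32 ≈ 0.21875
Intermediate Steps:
s = I*√7 (s = √(-7) = I*√7 ≈ 2.6458*I)
L(y) = y⁻² (L(y) = 1/(y*y) = y⁻²)
14*L(-8) = 14/(-8)² = 14*(1/64) = 7/32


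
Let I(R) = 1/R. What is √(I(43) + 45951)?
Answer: √84963442/43 ≈ 214.36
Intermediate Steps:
√(I(43) + 45951) = √(1/43 + 45951) = √(1975894/43) = √84963442/43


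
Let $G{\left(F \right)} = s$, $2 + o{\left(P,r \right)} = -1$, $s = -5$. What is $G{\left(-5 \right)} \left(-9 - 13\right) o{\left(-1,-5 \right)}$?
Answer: $-330$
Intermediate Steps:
$o{\left(P,r \right)} = -3$ ($o{\left(P,r \right)} = -2 - 1 = -3$)
$G{\left(F \right)} = -5$
$G{\left(-5 \right)} \left(-9 - 13\right) o{\left(-1,-5 \right)} = - 5 \left(-9 - 13\right) \left(-3\right) = \left(-5\right) \left(-22\right) \left(-3\right) = 110 \left(-3\right) = -330$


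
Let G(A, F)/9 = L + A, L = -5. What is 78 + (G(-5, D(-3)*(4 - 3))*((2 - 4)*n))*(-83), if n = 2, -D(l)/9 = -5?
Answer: -29802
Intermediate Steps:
D(l) = 45 (D(l) = -9*(-5) = 45)
G(A, F) = -45 + 9*A (G(A, F) = 9*(-5 + A) = -45 + 9*A)
78 + (G(-5, D(-3)*(4 - 3))*((2 - 4)*n))*(-83) = 78 + ((-45 + 9*(-5))*((2 - 4)*2))*(-83) = 78 + ((-45 - 45)*(-2*2))*(-83) = 78 - 90*(-4)*(-83) = 78 + 360*(-83) = 78 - 29880 = -29802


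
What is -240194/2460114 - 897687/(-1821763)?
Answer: 885417907148/2240872330491 ≈ 0.39512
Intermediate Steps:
-240194/2460114 - 897687/(-1821763) = -240194*1/2460114 - 897687*(-1/1821763) = -120097/1230057 + 897687/1821763 = 885417907148/2240872330491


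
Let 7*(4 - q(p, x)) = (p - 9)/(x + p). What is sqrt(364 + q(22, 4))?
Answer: sqrt(72114)/14 ≈ 19.181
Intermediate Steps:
q(p, x) = 4 - (-9 + p)/(7*(p + x)) (q(p, x) = 4 - (p - 9)/(7*(x + p)) = 4 - (-9 + p)/(7*(p + x)))
sqrt(364 + q(22, 4)) = sqrt(364 + (9 + 27*22 + 28*4)/(7*(22 + 4))) = sqrt(364 + (1/7)*(9 + 594 + 112)/26) = sqrt(364 + (1/7)*(1/26)*715) = sqrt(364 + 55/14) = sqrt(5151/14) = sqrt(72114)/14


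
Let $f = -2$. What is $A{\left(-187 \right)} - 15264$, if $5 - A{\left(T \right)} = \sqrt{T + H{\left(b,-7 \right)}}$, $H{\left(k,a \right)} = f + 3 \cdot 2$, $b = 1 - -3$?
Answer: $-15259 - i \sqrt{183} \approx -15259.0 - 13.528 i$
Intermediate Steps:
$b = 4$ ($b = 1 + 3 = 4$)
$H{\left(k,a \right)} = 4$ ($H{\left(k,a \right)} = -2 + 3 \cdot 2 = -2 + 6 = 4$)
$A{\left(T \right)} = 5 - \sqrt{4 + T}$ ($A{\left(T \right)} = 5 - \sqrt{T + 4} = 5 - \sqrt{4 + T}$)
$A{\left(-187 \right)} - 15264 = \left(5 - \sqrt{4 - 187}\right) - 15264 = \left(5 - \sqrt{-183}\right) - 15264 = \left(5 - i \sqrt{183}\right) - 15264 = -15259 - i \sqrt{183}$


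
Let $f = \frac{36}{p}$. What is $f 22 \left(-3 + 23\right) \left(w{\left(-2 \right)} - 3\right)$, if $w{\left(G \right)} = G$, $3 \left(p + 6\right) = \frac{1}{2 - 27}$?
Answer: $\frac{540000}{41} \approx 13171.0$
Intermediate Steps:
$p = - \frac{451}{75}$ ($p = -6 + \frac{1}{3 \left(2 - 27\right)} = -6 + \frac{1}{3 \left(-25\right)} = -6 + \frac{1}{3} \left(- \frac{1}{25}\right) = -6 - \frac{1}{75} = - \frac{451}{75} \approx -6.0133$)
$f = - \frac{2700}{451}$ ($f = \frac{36}{- \frac{451}{75}} = 36 \left(- \frac{75}{451}\right) = - \frac{2700}{451} \approx -5.9867$)
$f 22 \left(-3 + 23\right) \left(w{\left(-2 \right)} - 3\right) = \left(- \frac{2700}{451}\right) 22 \left(-3 + 23\right) \left(-2 - 3\right) = - \frac{5400 \cdot 20 \left(-5\right)}{41} = \left(- \frac{5400}{41}\right) \left(-100\right) = \frac{540000}{41}$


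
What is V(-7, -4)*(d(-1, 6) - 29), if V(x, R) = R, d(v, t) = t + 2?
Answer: 84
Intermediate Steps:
d(v, t) = 2 + t
V(-7, -4)*(d(-1, 6) - 29) = -4*((2 + 6) - 29) = -4*(8 - 29) = -4*(-21) = 84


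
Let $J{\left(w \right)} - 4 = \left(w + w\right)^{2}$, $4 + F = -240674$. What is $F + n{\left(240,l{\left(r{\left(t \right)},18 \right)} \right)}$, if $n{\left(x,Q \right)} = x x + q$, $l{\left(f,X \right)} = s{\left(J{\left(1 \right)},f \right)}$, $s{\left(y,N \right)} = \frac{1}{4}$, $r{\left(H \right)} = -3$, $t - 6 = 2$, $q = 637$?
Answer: $-182441$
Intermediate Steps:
$F = -240678$ ($F = -4 - 240674 = -240678$)
$t = 8$ ($t = 6 + 2 = 8$)
$J{\left(w \right)} = 4 + 4 w^{2}$ ($J{\left(w \right)} = 4 + \left(w + w\right)^{2} = 4 + \left(2 w\right)^{2} = 4 + 4 w^{2}$)
$s{\left(y,N \right)} = \frac{1}{4}$
$l{\left(f,X \right)} = \frac{1}{4}$
$n{\left(x,Q \right)} = 637 + x^{2}$ ($n{\left(x,Q \right)} = x x + 637 = x^{2} + 637 = 637 + x^{2}$)
$F + n{\left(240,l{\left(r{\left(t \right)},18 \right)} \right)} = -240678 + \left(637 + 240^{2}\right) = -240678 + \left(637 + 57600\right) = -240678 + 58237 = -182441$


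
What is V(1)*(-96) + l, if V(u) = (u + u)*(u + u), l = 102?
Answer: -282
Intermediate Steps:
V(u) = 4*u² (V(u) = (2*u)*(2*u) = 4*u²)
V(1)*(-96) + l = (4*1²)*(-96) + 102 = (4*1)*(-96) + 102 = 4*(-96) + 102 = -384 + 102 = -282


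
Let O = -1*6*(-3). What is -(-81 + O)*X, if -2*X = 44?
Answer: -1386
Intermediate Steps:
X = -22 (X = -1/2*44 = -22)
O = 18 (O = -6*(-3) = 18)
-(-81 + O)*X = -(-81 + 18)*(-22) = -(-63)*(-22) = -1*1386 = -1386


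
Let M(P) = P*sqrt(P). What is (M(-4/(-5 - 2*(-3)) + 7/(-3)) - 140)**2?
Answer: 522341/27 + 5320*I*sqrt(57)/9 ≈ 19346.0 + 4462.8*I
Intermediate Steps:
M(P) = P**(3/2)
(M(-4/(-5 - 2*(-3)) + 7/(-3)) - 140)**2 = ((-4/(-5 - 2*(-3)) + 7/(-3))**(3/2) - 140)**2 = ((-4/(-5 + 6) + 7*(-1/3))**(3/2) - 140)**2 = ((-4/1 - 7/3)**(3/2) - 140)**2 = ((-4*1 - 7/3)**(3/2) - 140)**2 = ((-4 - 7/3)**(3/2) - 140)**2 = ((-19/3)**(3/2) - 140)**2 = (-19*I*sqrt(57)/9 - 140)**2 = (-140 - 19*I*sqrt(57)/9)**2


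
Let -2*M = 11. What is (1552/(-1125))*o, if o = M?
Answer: 8536/1125 ≈ 7.5876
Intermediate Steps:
M = -11/2 (M = -½*11 = -11/2 ≈ -5.5000)
o = -11/2 ≈ -5.5000
(1552/(-1125))*o = (1552/(-1125))*(-11/2) = (1552*(-1/1125))*(-11/2) = -1552/1125*(-11/2) = 8536/1125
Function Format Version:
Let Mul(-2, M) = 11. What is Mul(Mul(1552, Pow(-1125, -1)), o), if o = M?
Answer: Rational(8536, 1125) ≈ 7.5876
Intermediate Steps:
M = Rational(-11, 2) (M = Mul(Rational(-1, 2), 11) = Rational(-11, 2) ≈ -5.5000)
o = Rational(-11, 2) ≈ -5.5000
Mul(Mul(1552, Pow(-1125, -1)), o) = Mul(Mul(1552, Pow(-1125, -1)), Rational(-11, 2)) = Mul(Mul(1552, Rational(-1, 1125)), Rational(-11, 2)) = Mul(Rational(-1552, 1125), Rational(-11, 2)) = Rational(8536, 1125)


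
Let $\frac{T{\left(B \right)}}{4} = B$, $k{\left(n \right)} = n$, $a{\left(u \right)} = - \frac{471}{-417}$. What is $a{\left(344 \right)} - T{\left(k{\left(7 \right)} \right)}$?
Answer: $- \frac{3735}{139} \approx -26.871$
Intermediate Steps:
$a{\left(u \right)} = \frac{157}{139}$ ($a{\left(u \right)} = \left(-471\right) \left(- \frac{1}{417}\right) = \frac{157}{139}$)
$T{\left(B \right)} = 4 B$
$a{\left(344 \right)} - T{\left(k{\left(7 \right)} \right)} = \frac{157}{139} - 4 \cdot 7 = \frac{157}{139} - 28 = - \frac{3735}{139}$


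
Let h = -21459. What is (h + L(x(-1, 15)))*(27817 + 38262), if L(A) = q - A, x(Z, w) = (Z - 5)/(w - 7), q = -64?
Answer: -5688675031/4 ≈ -1.4222e+9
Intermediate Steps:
x(Z, w) = (-5 + Z)/(-7 + w)
L(A) = -64 - A
(h + L(x(-1, 15)))*(27817 + 38262) = (-21459 + (-64 - (-5 - 1)/(-7 + 15)))*(27817 + 38262) = (-21459 + (-64 - (-6)/8))*66079 = (-21459 + (-64 - 1*(-¾)))*66079 = (-21459 + (-64 + ¾))*66079 = (-21459 - 253/4)*66079 = -86089/4*66079 = -5688675031/4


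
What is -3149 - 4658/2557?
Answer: -8056651/2557 ≈ -3150.8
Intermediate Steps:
-3149 - 4658/2557 = -8056651/2557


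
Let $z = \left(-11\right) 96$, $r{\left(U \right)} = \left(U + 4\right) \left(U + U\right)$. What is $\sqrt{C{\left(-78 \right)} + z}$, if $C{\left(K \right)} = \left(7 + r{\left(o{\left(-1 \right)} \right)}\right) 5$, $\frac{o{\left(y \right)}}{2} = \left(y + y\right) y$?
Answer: $i \sqrt{701} \approx 26.476 i$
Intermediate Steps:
$o{\left(y \right)} = 4 y^{2}$ ($o{\left(y \right)} = 2 \left(y + y\right) y = 2 \cdot 2 y y = 2 \cdot 2 y^{2} = 4 y^{2}$)
$r{\left(U \right)} = 2 U \left(4 + U\right)$ ($r{\left(U \right)} = \left(4 + U\right) 2 U = 2 U \left(4 + U\right)$)
$z = -1056$
$C{\left(K \right)} = 355$ ($C{\left(K \right)} = \left(7 + 2 \cdot 4 \left(-1\right)^{2} \left(4 + 4 \left(-1\right)^{2}\right)\right) 5 = \left(7 + 2 \cdot 4 \cdot 1 \left(4 + 4 \cdot 1\right)\right) 5 = \left(7 + 2 \cdot 4 \left(4 + 4\right)\right) 5 = \left(7 + 2 \cdot 4 \cdot 8\right) 5 = \left(7 + 64\right) 5 = 71 \cdot 5 = 355$)
$\sqrt{C{\left(-78 \right)} + z} = \sqrt{355 - 1056} = \sqrt{-701} = i \sqrt{701}$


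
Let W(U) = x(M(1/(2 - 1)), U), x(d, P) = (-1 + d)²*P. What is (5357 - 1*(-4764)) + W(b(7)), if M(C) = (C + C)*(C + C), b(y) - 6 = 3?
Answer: 10202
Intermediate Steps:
b(y) = 9 (b(y) = 6 + 3 = 9)
M(C) = 4*C² (M(C) = (2*C)*(2*C) = 4*C²)
x(d, P) = P*(-1 + d)²
W(U) = 9*U (W(U) = U*(-1 + 4*(1/(2 - 1))²)² = U*(-1 + 4*(1/1)²)² = U*(-1 + 4*1²)² = U*(-1 + 4*1)² = U*(-1 + 4)² = U*3² = U*9 = 9*U)
(5357 - 1*(-4764)) + W(b(7)) = (5357 - 1*(-4764)) + 9*9 = (5357 + 4764) + 81 = 10121 + 81 = 10202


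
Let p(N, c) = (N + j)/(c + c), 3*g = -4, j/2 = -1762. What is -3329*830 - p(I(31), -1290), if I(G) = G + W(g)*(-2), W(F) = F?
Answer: -21386172271/7740 ≈ -2.7631e+6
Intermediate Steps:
j = -3524 (j = 2*(-1762) = -3524)
g = -4/3 (g = (⅓)*(-4) = -4/3 ≈ -1.3333)
I(G) = 8/3 + G (I(G) = G - 4/3*(-2) = G + 8/3 = 8/3 + G)
p(N, c) = (-3524 + N)/(2*c) (p(N, c) = (N - 3524)/(c + c) = (-3524 + N)/((2*c)) = (-3524 + N)*(1/(2*c)) = (-3524 + N)/(2*c))
-3329*830 - p(I(31), -1290) = -3329*830 - (-3524 + (8/3 + 31))/(2*(-1290)) = -2763070 - (-1)*(-3524 + 101/3)/(2*1290) = -2763070 - (-1)*(-10471)/(2*1290*3) = -2763070 - 1*10471/7740 = -2763070 - 10471/7740 = -21386172271/7740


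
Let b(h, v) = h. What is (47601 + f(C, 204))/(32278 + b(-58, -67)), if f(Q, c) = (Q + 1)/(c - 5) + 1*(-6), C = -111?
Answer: 1894259/1282356 ≈ 1.4772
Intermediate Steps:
f(Q, c) = -6 + (1 + Q)/(-5 + c) (f(Q, c) = (1 + Q)/(-5 + c) - 6 = -6 + (1 + Q)/(-5 + c))
(47601 + f(C, 204))/(32278 + b(-58, -67)) = (47601 + (31 - 111 - 6*204)/(-5 + 204))/(32278 - 58) = (47601 + (31 - 111 - 1224)/199)/32220 = (47601 + (1/199)*(-1304))*(1/32220) = (47601 - 1304/199)*(1/32220) = (9471295/199)*(1/32220) = 1894259/1282356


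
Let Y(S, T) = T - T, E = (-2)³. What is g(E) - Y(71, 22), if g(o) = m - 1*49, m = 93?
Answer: 44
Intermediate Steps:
E = -8
g(o) = 44 (g(o) = 93 - 1*49 = 93 - 49 = 44)
Y(S, T) = 0
g(E) - Y(71, 22) = 44 - 1*0 = 44 + 0 = 44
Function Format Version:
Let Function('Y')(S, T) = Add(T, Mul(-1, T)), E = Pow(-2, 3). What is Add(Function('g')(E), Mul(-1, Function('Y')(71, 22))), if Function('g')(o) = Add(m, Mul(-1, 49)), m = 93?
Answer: 44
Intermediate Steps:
E = -8
Function('g')(o) = 44 (Function('g')(o) = Add(93, Mul(-1, 49)) = Add(93, -49) = 44)
Function('Y')(S, T) = 0
Add(Function('g')(E), Mul(-1, Function('Y')(71, 22))) = Add(44, Mul(-1, 0)) = Add(44, 0) = 44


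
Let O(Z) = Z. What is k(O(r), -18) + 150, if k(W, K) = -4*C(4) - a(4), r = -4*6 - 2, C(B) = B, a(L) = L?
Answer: 130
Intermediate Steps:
r = -26 (r = -24 - 2 = -26)
k(W, K) = -20 (k(W, K) = -4*4 - 1*4 = -16 - 4 = -20)
k(O(r), -18) + 150 = -20 + 150 = 130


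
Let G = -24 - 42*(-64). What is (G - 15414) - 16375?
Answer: -29125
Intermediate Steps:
G = 2664 (G = -24 + 2688 = 2664)
(G - 15414) - 16375 = (2664 - 15414) - 16375 = -12750 - 16375 = -29125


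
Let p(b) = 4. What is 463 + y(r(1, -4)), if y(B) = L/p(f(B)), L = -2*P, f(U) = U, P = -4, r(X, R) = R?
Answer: 465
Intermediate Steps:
L = 8 (L = -2*(-4) = 8)
y(B) = 2 (y(B) = 8/4 = 8*(1/4) = 2)
463 + y(r(1, -4)) = 463 + 2 = 465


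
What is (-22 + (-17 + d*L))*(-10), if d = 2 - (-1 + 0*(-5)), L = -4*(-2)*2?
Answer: -90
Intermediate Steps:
L = 16 (L = 8*2 = 16)
d = 3 (d = 2 - (-1 + 0) = 2 - 1*(-1) = 2 + 1 = 3)
(-22 + (-17 + d*L))*(-10) = (-22 + (-17 + 3*16))*(-10) = (-22 + (-17 + 48))*(-10) = (-22 + 31)*(-10) = 9*(-10) = -90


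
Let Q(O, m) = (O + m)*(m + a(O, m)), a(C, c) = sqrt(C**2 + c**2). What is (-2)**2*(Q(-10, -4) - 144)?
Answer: -352 - 112*sqrt(29) ≈ -955.14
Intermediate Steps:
Q(O, m) = (O + m)*(m + sqrt(O**2 + m**2))
(-2)**2*(Q(-10, -4) - 144) = (-2)**2*(((-4)**2 - 10*(-4) - 10*sqrt((-10)**2 + (-4)**2) - 4*sqrt((-10)**2 + (-4)**2)) - 144) = 4*((16 + 40 - 10*sqrt(100 + 16) - 4*sqrt(100 + 16)) - 144) = 4*((16 + 40 - 20*sqrt(29) - 8*sqrt(29)) - 144) = 4*((56 - 28*sqrt(29)) - 144) = 4*(-88 - 28*sqrt(29)) = -352 - 112*sqrt(29)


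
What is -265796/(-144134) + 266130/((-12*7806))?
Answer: -373909403/375036668 ≈ -0.99699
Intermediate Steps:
-265796/(-144134) + 266130/((-12*7806)) = -265796*(-1/144134) + 266130/(-93672) = 132898/72067 + 266130*(-1/93672) = 132898/72067 - 14785/5204 = -373909403/375036668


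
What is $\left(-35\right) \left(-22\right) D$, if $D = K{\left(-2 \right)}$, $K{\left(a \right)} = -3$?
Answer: $-2310$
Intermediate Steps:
$D = -3$
$\left(-35\right) \left(-22\right) D = \left(-35\right) \left(-22\right) \left(-3\right) = 770 \left(-3\right) = -2310$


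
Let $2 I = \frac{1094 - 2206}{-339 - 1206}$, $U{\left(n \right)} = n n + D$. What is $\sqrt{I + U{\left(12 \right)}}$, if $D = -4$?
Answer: $\frac{2 \sqrt{83760630}}{1545} \approx 11.847$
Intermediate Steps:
$U{\left(n \right)} = -4 + n^{2}$ ($U{\left(n \right)} = n n - 4 = n^{2} - 4 = -4 + n^{2}$)
$I = \frac{556}{1545}$ ($I = \frac{\left(1094 - 2206\right) \frac{1}{-339 - 1206}}{2} = \frac{\left(-1112\right) \frac{1}{-1545}}{2} = \frac{\left(-1112\right) \left(- \frac{1}{1545}\right)}{2} = \frac{1}{2} \cdot \frac{1112}{1545} = \frac{556}{1545} \approx 0.35987$)
$\sqrt{I + U{\left(12 \right)}} = \sqrt{\frac{556}{1545} - \left(4 - 12^{2}\right)} = \sqrt{\frac{556}{1545} + \left(-4 + 144\right)} = \sqrt{\frac{556}{1545} + 140} = \sqrt{\frac{216856}{1545}} = \frac{2 \sqrt{83760630}}{1545}$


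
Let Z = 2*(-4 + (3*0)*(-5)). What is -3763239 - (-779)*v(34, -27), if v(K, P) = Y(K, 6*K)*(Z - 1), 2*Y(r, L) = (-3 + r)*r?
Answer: -7458036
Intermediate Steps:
Y(r, L) = r*(-3 + r)/2 (Y(r, L) = ((-3 + r)*r)/2 = (r*(-3 + r))/2 = r*(-3 + r)/2)
Z = -8 (Z = 2*(-4 + 0*(-5)) = 2*(-4 + 0) = 2*(-4) = -8)
v(K, P) = -9*K*(-3 + K)/2 (v(K, P) = (K*(-3 + K)/2)*(-8 - 1) = (K*(-3 + K)/2)*(-9) = -9*K*(-3 + K)/2)
-3763239 - (-779)*v(34, -27) = -3763239 - (-779)*(9/2)*34*(3 - 1*34) = -3763239 - (-779)*(9/2)*34*(3 - 34) = -3763239 - (-779)*(9/2)*34*(-31) = -3763239 - (-779)*(-4743) = -3763239 - 1*3694797 = -3763239 - 3694797 = -7458036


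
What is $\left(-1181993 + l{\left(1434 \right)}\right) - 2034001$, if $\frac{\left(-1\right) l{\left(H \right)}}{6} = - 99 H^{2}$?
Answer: $1218259470$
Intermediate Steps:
$l{\left(H \right)} = 594 H^{2}$ ($l{\left(H \right)} = - 6 \left(- 99 H^{2}\right) = 594 H^{2}$)
$\left(-1181993 + l{\left(1434 \right)}\right) - 2034001 = \left(-1181993 + 594 \cdot 1434^{2}\right) - 2034001 = \left(-1181993 + 594 \cdot 2056356\right) - 2034001 = \left(-1181993 + 1221475464\right) - 2034001 = 1220293471 - 2034001 = 1218259470$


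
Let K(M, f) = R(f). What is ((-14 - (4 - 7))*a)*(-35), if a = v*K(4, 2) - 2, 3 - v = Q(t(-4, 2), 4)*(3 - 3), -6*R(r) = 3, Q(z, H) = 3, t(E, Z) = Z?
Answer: -2695/2 ≈ -1347.5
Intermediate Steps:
R(r) = -½ (R(r) = -⅙*3 = -½)
K(M, f) = -½
v = 3 (v = 3 - 3*(3 - 3) = 3 - 3*0 = 3 - 1*0 = 3 + 0 = 3)
a = -7/2 (a = 3*(-½) - 2 = -3/2 - 2 = -7/2 ≈ -3.5000)
((-14 - (4 - 7))*a)*(-35) = ((-14 - (4 - 7))*(-7/2))*(-35) = ((-14 - 1*(-3))*(-7/2))*(-35) = ((-14 + 3)*(-7/2))*(-35) = -11*(-7/2)*(-35) = (77/2)*(-35) = -2695/2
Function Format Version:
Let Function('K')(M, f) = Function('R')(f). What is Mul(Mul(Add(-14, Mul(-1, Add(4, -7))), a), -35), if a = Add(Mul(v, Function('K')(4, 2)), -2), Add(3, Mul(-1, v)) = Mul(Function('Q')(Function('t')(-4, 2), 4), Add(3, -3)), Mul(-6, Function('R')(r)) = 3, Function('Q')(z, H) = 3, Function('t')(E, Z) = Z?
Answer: Rational(-2695, 2) ≈ -1347.5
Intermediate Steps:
Function('R')(r) = Rational(-1, 2) (Function('R')(r) = Mul(Rational(-1, 6), 3) = Rational(-1, 2))
Function('K')(M, f) = Rational(-1, 2)
v = 3 (v = Add(3, Mul(-1, Mul(3, Add(3, -3)))) = Add(3, Mul(-1, Mul(3, 0))) = Add(3, Mul(-1, 0)) = Add(3, 0) = 3)
a = Rational(-7, 2) (a = Add(Mul(3, Rational(-1, 2)), -2) = Add(Rational(-3, 2), -2) = Rational(-7, 2) ≈ -3.5000)
Mul(Mul(Add(-14, Mul(-1, Add(4, -7))), a), -35) = Mul(Mul(Add(-14, Mul(-1, Add(4, -7))), Rational(-7, 2)), -35) = Mul(Mul(Add(-14, Mul(-1, -3)), Rational(-7, 2)), -35) = Mul(Mul(Add(-14, 3), Rational(-7, 2)), -35) = Mul(Mul(-11, Rational(-7, 2)), -35) = Mul(Rational(77, 2), -35) = Rational(-2695, 2)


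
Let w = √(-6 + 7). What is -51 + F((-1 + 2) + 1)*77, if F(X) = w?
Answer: 26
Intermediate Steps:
w = 1 (w = √1 = 1)
F(X) = 1
-51 + F((-1 + 2) + 1)*77 = -51 + 1*77 = -51 + 77 = 26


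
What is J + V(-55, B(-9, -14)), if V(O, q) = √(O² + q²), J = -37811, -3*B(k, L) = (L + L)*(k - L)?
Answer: -37811 + 5*√1873/3 ≈ -37739.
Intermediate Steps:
B(k, L) = -2*L*(k - L)/3 (B(k, L) = -(L + L)*(k - L)/3 = -2*L*(k - L)/3)
J + V(-55, B(-9, -14)) = -37811 + √((-55)² + ((⅔)*(-14)*(-14 - 1*(-9)))²) = -37811 + √(3025 + ((⅔)*(-14)*(-14 + 9))²) = -37811 + √(3025 + ((⅔)*(-14)*(-5))²) = -37811 + √(3025 + (140/3)²) = -37811 + √(3025 + 19600/9) = -37811 + √(46825/9) = -37811 + 5*√1873/3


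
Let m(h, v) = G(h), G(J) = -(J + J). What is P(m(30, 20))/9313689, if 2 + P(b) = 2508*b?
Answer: -150482/9313689 ≈ -0.016157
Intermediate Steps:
G(J) = -2*J
m(h, v) = -2*h
P(b) = -2 + 2508*b
P(m(30, 20))/9313689 = (-2 + 2508*(-2*30))/9313689 = (-2 + 2508*(-60))*(1/9313689) = (-2 - 150480)*(1/9313689) = -150482*1/9313689 = -150482/9313689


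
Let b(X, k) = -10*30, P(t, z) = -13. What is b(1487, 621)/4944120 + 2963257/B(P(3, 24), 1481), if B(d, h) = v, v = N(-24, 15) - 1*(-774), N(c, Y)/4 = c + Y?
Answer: 61044574906/15203169 ≈ 4015.3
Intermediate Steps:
N(c, Y) = 4*Y + 4*c (N(c, Y) = 4*(c + Y) = 4*(Y + c) = 4*Y + 4*c)
b(X, k) = -300
v = 738 (v = (4*15 + 4*(-24)) - 1*(-774) = (60 - 96) + 774 = -36 + 774 = 738)
B(d, h) = 738
b(1487, 621)/4944120 + 2963257/B(P(3, 24), 1481) = -300/4944120 + 2963257/738 = -300*1/4944120 + 2963257*(1/738) = -5/82402 + 2963257/738 = 61044574906/15203169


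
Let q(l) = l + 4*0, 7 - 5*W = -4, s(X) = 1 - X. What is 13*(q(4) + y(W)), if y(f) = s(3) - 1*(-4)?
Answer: 78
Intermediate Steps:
W = 11/5 (W = 7/5 - ⅕*(-4) = 7/5 + ⅘ = 11/5 ≈ 2.2000)
y(f) = 2 (y(f) = (1 - 1*3) - 1*(-4) = (1 - 3) + 4 = -2 + 4 = 2)
q(l) = l (q(l) = l + 0 = l)
13*(q(4) + y(W)) = 13*(4 + 2) = 13*6 = 78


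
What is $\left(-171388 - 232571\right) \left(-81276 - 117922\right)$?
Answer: $80467824882$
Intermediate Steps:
$\left(-171388 - 232571\right) \left(-81276 - 117922\right) = \left(-403959\right) \left(-199198\right) = 80467824882$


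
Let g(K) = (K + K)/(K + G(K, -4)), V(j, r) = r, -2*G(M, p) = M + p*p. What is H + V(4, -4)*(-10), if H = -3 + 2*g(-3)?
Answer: 727/19 ≈ 38.263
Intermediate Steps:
G(M, p) = -M/2 - p²/2 (G(M, p) = -(M + p*p)/2 = -(M + p²)/2 = -M/2 - p²/2)
g(K) = 2*K/(-8 + K/2) (g(K) = (K + K)/(K + (-K/2 - ½*(-4)²)) = (2*K)/(K + (-K/2 - ½*16)) = (2*K)/(K + (-K/2 - 8)) = (2*K)/(K + (-8 - K/2)) = (2*K)/(-8 + K/2) = 2*K/(-8 + K/2))
H = -33/19 (H = -3 + 2*(4*(-3)/(-16 - 3)) = -3 + 2*(4*(-3)/(-19)) = -3 + 2*(4*(-3)*(-1/19)) = -3 + 2*(12/19) = -3 + 24/19 = -33/19 ≈ -1.7368)
H + V(4, -4)*(-10) = -33/19 - 4*(-10) = -33/19 + 40 = 727/19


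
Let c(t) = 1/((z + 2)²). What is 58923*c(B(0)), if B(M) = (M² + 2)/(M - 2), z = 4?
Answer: 6547/4 ≈ 1636.8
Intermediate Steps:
B(M) = (2 + M²)/(-2 + M)
c(t) = 1/36 (c(t) = 1/((4 + 2)²) = 1/(6²) = 1/36)
58923*c(B(0)) = 58923*(1/36) = 6547/4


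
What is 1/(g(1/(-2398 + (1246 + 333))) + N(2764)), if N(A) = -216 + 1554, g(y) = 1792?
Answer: 1/3130 ≈ 0.00031949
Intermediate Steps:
N(A) = 1338
1/(g(1/(-2398 + (1246 + 333))) + N(2764)) = 1/(1792 + 1338) = 1/3130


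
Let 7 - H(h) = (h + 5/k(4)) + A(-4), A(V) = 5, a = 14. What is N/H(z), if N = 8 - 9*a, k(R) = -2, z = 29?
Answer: 236/49 ≈ 4.8163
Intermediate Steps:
N = -118 (N = 8 - 9*14 = 8 - 126 = -118)
H(h) = 9/2 - h (H(h) = 7 - ((h + 5/(-2)) + 5) = 7 - ((h + 5*(-½)) + 5) = 7 - ((h - 5/2) + 5) = 7 - ((-5/2 + h) + 5) = 7 - (5/2 + h) = 7 + (-5/2 - h) = 9/2 - h)
N/H(z) = -118/(9/2 - 1*29) = -118/(9/2 - 29) = -118/(-49/2) = -118*(-2/49) = 236/49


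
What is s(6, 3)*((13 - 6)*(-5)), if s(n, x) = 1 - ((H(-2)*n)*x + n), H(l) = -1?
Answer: -455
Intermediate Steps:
s(n, x) = 1 - n + n*x (s(n, x) = 1 - ((-n)*x + n) = 1 - (-n*x + n) = 1 - (n - n*x) = 1 + (-n + n*x) = 1 - n + n*x)
s(6, 3)*((13 - 6)*(-5)) = (1 - 1*6 + 6*3)*((13 - 6)*(-5)) = (1 - 6 + 18)*(7*(-5)) = 13*(-35) = -455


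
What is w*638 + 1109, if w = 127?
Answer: 82135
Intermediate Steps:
w*638 + 1109 = 127*638 + 1109 = 81026 + 1109 = 82135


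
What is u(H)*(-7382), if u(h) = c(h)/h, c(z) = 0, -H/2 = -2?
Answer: 0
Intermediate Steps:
H = 4 (H = -2*(-2) = 4)
u(h) = 0 (u(h) = 0/h = 0)
u(H)*(-7382) = 0*(-7382) = 0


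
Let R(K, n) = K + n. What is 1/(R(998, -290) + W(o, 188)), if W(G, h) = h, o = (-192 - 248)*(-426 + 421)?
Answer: 1/896 ≈ 0.0011161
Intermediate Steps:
o = 2200 (o = -440*(-5) = 2200)
1/(R(998, -290) + W(o, 188)) = 1/((998 - 290) + 188) = 1/(708 + 188) = 1/896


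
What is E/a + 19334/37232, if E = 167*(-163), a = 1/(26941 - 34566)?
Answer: 3863939296667/18616 ≈ 2.0756e+8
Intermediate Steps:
a = -1/7625 (a = 1/(-7625) = -1/7625 ≈ -0.00013115)
E = -27221
E/a + 19334/37232 = -27221/(-1/7625) + 19334/37232 = -27221*(-7625) + 19334*(1/37232) = 207560125 + 9667/18616 = 3863939296667/18616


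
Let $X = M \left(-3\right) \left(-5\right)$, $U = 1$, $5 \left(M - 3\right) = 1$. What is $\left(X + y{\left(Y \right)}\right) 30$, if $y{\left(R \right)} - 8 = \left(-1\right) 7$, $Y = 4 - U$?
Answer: $1470$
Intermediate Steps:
$M = \frac{16}{5}$ ($M = 3 + \frac{1}{5} \cdot 1 = 3 + \frac{1}{5} = \frac{16}{5} \approx 3.2$)
$Y = 3$ ($Y = 4 - 1 = 3$)
$X = 48$ ($X = \frac{16}{5} \left(-3\right) \left(-5\right) = \left(- \frac{48}{5}\right) \left(-5\right) = 48$)
$y{\left(R \right)} = 1$ ($y{\left(R \right)} = 8 - 7 = 1$)
$\left(X + y{\left(Y \right)}\right) 30 = \left(48 + 1\right) 30 = 49 \cdot 30 = 1470$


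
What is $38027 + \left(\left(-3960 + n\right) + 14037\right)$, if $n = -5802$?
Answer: $42302$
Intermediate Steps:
$38027 + \left(\left(-3960 + n\right) + 14037\right) = 38027 + \left(\left(-3960 - 5802\right) + 14037\right) = 38027 + \left(-9762 + 14037\right) = 38027 + 4275 = 42302$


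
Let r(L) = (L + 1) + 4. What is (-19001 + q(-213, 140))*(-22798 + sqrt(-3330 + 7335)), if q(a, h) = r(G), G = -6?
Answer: 433207596 - 57006*sqrt(445) ≈ 4.3201e+8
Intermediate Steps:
r(L) = 5 + L (r(L) = (1 + L) + 4 = 5 + L)
q(a, h) = -1 (q(a, h) = 5 - 6 = -1)
(-19001 + q(-213, 140))*(-22798 + sqrt(-3330 + 7335)) = (-19001 - 1)*(-22798 + sqrt(-3330 + 7335)) = -19002*(-22798 + sqrt(4005)) = -19002*(-22798 + 3*sqrt(445)) = 433207596 - 57006*sqrt(445)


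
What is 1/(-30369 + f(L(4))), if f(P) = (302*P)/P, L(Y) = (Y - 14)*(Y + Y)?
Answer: -1/30067 ≈ -3.3259e-5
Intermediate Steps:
L(Y) = 2*Y*(-14 + Y) (L(Y) = (-14 + Y)*(2*Y) = 2*Y*(-14 + Y))
f(P) = 302
1/(-30369 + f(L(4))) = 1/(-30369 + 302) = 1/(-30067) = -1/30067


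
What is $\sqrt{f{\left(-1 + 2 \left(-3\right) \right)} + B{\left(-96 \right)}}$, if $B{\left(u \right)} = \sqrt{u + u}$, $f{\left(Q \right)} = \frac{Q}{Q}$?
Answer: $\sqrt{1 + 8 i \sqrt{3}} \approx 2.7288 + 2.5389 i$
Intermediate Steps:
$f{\left(Q \right)} = 1$
$B{\left(u \right)} = \sqrt{2} \sqrt{u}$ ($B{\left(u \right)} = \sqrt{2 u} = \sqrt{2} \sqrt{u}$)
$\sqrt{f{\left(-1 + 2 \left(-3\right) \right)} + B{\left(-96 \right)}} = \sqrt{1 + \sqrt{2} \sqrt{-96}} = \sqrt{1 + \sqrt{2} \cdot 4 i \sqrt{6}} = \sqrt{1 + 8 i \sqrt{3}}$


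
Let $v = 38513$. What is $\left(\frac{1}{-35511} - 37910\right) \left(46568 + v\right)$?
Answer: $- \frac{114537914917891}{35511} \approx -3.2254 \cdot 10^{9}$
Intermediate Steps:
$\left(\frac{1}{-35511} - 37910\right) \left(46568 + v\right) = \left(\frac{1}{-35511} - 37910\right) \left(46568 + 38513\right) = \left(- \frac{1}{35511} - 37910\right) 85081 = \left(- \frac{1346222011}{35511}\right) 85081 = - \frac{114537914917891}{35511}$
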